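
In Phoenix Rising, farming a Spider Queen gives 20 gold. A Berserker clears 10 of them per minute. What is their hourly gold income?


Gold per minute = 20 * 10 = 200
Gold per hour = 200 * 60 = 12000

12000 gold/hour


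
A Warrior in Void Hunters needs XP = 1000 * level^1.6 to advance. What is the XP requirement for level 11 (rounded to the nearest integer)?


XP = 1000 * level^1.6
Substitute level = 11:
XP = 1000 * 11^1.6
= 1000 * 46.3691
= 46369

46369 XP


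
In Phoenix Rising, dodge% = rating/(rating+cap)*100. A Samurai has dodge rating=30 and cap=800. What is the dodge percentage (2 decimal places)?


dodge% = 30 / (30 + 800) * 100
= 30 / 830 * 100
= 0.036145 * 100
= 3.61%

3.61%


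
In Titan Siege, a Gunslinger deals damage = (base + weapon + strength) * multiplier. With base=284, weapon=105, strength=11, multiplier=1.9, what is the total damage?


Sum base + weapon + str = 284 + 105 + 11 = 400
Multiply by 1.9:
400 * 1.9 = 760.0

760.0 damage


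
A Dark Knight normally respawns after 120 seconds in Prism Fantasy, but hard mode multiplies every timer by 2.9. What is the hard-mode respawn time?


Respawn time = base * multiplier
= 120 * 2.9
= 348.0 seconds

348.0 seconds


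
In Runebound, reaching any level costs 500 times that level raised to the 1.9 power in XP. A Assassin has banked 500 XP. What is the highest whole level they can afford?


XP = 500 * level^1.9, so level = (XP / 500)^(1/1.9)
= (500 / 500)^(1/1.9)
= 1.0^0.5263
= 1.0
Floor: level = 1

level 1


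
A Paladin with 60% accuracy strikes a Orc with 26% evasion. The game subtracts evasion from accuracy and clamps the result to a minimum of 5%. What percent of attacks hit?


accuracy - evasion = 60 - 26 = 34
Apply floor: max(34, 5) = 34
Hit chance = 34%

34%


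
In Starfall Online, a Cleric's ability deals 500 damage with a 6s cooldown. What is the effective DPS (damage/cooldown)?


DPS = damage / cooldown
= 500 / 6
= 83.33

83.33 DPS


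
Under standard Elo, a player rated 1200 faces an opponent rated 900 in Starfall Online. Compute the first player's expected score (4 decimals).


Elo expected score: Ea = 1/(1 + 10^((Rb-Ra)/400))
Rb - Ra = 900 - 1200 = -300
(Rb-Ra)/400 = -300/400 = -0.75
10^-0.75 = 0.177828
Ea = 1/(1 + 0.177828) = 1/1.177828 = 0.8490

0.8490


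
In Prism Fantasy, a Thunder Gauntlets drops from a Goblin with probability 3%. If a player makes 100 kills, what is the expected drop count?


Expected drops = kills * (drop_rate / 100)
= 100 * (3 / 100)
= 100 * 0.03
= 3.0

3.0 drops


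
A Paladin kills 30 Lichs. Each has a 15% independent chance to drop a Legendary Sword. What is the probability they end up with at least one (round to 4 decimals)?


P(at least one) = 1 - P(none) = 1 - (1-p)^n
p = 15/100 = 0.15
1 - p = 0.85
(1 - p)^30 = 0.85^30 = 0.007631
P(at least one) = 1 - 0.007631 = 0.9924

0.9924


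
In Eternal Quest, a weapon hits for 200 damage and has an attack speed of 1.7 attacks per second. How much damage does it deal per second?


DPS = damage * attack_speed
= 200 * 1.7
= 340.0

340.0 DPS


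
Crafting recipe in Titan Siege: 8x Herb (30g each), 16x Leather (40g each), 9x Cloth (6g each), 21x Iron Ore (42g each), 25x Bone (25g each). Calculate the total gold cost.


Cost breakdown:
  Herb: 8 * 30 = 240
  Leather: 16 * 40 = 640
  Cloth: 9 * 6 = 54
  Iron Ore: 21 * 42 = 882
  Bone: 25 * 25 = 625
Total = 240 + 640 + 54 + 882 + 625 = 2441

2441 gold


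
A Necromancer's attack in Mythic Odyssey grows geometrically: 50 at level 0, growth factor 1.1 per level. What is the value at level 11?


value = base * growth^level
= 50 * 1.1^11
= 50 * 2.853117
= 142.66

142.66 attack


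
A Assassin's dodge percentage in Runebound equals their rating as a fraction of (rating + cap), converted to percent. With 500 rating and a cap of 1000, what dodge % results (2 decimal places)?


dodge% = 500 / (500 + 1000) * 100
= 500 / 1500 * 100
= 0.333333 * 100
= 33.33%

33.33%


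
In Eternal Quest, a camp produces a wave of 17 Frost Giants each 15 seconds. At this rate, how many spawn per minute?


Spawns per minute = count * (60 / interval)
= 17 * (60 / 15)
= 17 * 4.0
= 68.0

68.0 per minute


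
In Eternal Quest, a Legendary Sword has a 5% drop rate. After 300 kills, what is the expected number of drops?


Expected drops = kills * (drop_rate / 100)
= 300 * (5 / 100)
= 300 * 0.05
= 15.0

15.0 drops


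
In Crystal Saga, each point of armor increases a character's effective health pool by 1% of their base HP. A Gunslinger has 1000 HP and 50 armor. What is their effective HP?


EHP = 1000 * (1 + 50/100)
= 1000 * (1 + 0.5)
= 1000 * 1.5
= 1500.0

1500.0 EHP


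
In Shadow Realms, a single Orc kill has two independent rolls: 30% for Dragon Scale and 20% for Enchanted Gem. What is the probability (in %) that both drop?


For independent events, P(both) = P(A) * P(B)
= 30% * 20%
= 600 / 100 %
= 6.0%

6.0%


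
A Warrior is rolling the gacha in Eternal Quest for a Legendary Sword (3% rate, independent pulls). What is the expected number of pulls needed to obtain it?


Expected pulls for a geometric distribution = 1/p = 100 / rate%
= 100 / 3
= 33.33

33.33 pulls


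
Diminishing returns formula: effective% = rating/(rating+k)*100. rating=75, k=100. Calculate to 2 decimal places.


effective% = rating / (rating + k) * 100
= 75 / (75 + 100) * 100
= 75 / 175 * 100
= 0.428571 * 100
= 42.86%

42.86%


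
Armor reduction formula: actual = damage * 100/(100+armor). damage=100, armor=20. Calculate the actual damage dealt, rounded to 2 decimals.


actual = 100 * 100 / (100 + 20)
= 100 * 100 / 120
= 10000 / 120
= 83.33

83.33 damage


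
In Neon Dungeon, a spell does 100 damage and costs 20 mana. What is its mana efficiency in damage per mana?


Efficiency = damage / mana
= 100 / 20
= 5.00

5.00 dmg/mana


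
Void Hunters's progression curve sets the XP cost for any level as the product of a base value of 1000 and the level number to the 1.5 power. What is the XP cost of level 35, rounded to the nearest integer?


XP = 1000 * level^1.5
Substitute level = 35:
XP = 1000 * 35^1.5
= 1000 * 207.0628
= 207063

207063 XP


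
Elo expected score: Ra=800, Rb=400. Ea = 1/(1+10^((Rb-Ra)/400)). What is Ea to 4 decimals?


Elo expected score: Ea = 1/(1 + 10^((Rb-Ra)/400))
Rb - Ra = 400 - 800 = -400
(Rb-Ra)/400 = -400/400 = -1.0
10^-1.0 = 0.1
Ea = 1/(1 + 0.1) = 1/1.1 = 0.9091

0.9091


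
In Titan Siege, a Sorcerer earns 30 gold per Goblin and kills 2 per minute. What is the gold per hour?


Gold per minute = 30 * 2 = 60
Gold per hour = 60 * 60 = 3600

3600 gold/hour


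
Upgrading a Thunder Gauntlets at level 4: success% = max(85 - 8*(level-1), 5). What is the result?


raw_rate = 85 - 8 * (4 - 1)
= 85 - 8 * 3
= 85 - 24
= 61
Apply floor: max(61, 5) = 61%

61%


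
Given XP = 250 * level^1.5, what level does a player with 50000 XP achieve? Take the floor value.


XP = 250 * level^1.5, so level = (XP / 250)^(1/1.5)
= (50000 / 250)^(1/1.5)
= 200.0^0.6667
= 34.1995
Floor: level = 34

level 34


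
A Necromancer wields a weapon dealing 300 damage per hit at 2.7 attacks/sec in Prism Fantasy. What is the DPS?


DPS = damage * attack_speed
= 300 * 2.7
= 810.0

810.0 DPS


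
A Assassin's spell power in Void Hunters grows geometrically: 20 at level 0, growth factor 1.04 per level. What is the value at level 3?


value = base * growth^level
= 20 * 1.04^3
= 20 * 1.124864
= 22.50

22.50 spell power


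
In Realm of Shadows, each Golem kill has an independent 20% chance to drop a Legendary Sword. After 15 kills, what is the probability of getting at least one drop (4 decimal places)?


P(at least one) = 1 - P(none) = 1 - (1-p)^n
p = 20/100 = 0.2
1 - p = 0.8
(1 - p)^15 = 0.8^15 = 0.035184
P(at least one) = 1 - 0.035184 = 0.9648

0.9648


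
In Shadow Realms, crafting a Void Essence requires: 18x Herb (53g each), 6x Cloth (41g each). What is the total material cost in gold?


Cost breakdown:
  Herb: 18 * 53 = 954
  Cloth: 6 * 41 = 246
Total = 954 + 246 = 1200

1200 gold


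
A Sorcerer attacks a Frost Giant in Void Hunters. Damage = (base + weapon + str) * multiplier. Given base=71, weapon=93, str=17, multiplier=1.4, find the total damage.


Sum base + weapon + str = 71 + 93 + 17 = 181
Multiply by 1.4:
181 * 1.4 = 253.4

253.4 damage


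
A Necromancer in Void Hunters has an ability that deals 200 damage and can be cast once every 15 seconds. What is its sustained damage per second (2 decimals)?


DPS = damage / cooldown
= 200 / 15
= 13.33

13.33 DPS


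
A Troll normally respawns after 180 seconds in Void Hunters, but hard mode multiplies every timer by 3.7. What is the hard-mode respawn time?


Respawn time = base * multiplier
= 180 * 3.7
= 666.0 seconds

666.0 seconds


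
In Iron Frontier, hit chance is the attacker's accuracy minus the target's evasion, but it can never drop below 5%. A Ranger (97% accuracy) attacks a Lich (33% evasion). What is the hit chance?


accuracy - evasion = 97 - 33 = 64
Apply floor: max(64, 5) = 64
Hit chance = 64%

64%


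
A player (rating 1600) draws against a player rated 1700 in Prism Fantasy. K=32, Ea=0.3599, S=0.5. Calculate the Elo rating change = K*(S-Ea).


Elo update: delta = K * (S - Ea), where S = 0.5 (draws)
S - Ea = 0.5 - 0.3599 = 0.1401
Rating change = 32 * 0.1401
= 4.48

4.48 rating points


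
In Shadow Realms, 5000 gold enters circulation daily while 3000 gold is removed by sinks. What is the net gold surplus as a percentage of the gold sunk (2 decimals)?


Net gold = 5000 - 3000 = 2000
Inflation rate = net / sunk * 100 = 2000 / 3000 * 100
= 0.666667 * 100
= 66.67%

66.67%


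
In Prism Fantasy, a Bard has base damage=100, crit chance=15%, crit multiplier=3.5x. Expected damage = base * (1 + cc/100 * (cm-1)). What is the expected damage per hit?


E[dmg] = base * (1 + crit_chance * (crit_mult - 1))
cc as decimal = 15/100 = 0.15
cm - 1 = 3.5 - 1 = 2.5
Bonus factor = 0.15 * 2.5 = 0.375
Total multiplier = 1 + 0.375 = 1.375
Expected damage = 100 * 1.375 = 137.50

137.50 damage


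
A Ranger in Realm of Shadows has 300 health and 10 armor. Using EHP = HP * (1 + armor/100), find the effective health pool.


EHP = 300 * (1 + 10/100)
= 300 * (1 + 0.1)
= 300 * 1.1
= 330.0

330.0 EHP


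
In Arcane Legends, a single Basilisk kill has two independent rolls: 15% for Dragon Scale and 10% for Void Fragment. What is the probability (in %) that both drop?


For independent events, P(both) = P(A) * P(B)
= 15% * 10%
= 150 / 100 %
= 1.5%

1.5%


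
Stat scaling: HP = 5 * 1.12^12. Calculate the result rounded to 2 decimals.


value = base * growth^level
= 5 * 1.12^12
= 5 * 3.895976
= 19.48

19.48 HP


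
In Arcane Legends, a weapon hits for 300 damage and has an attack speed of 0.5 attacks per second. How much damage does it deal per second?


DPS = damage * attack_speed
= 300 * 0.5
= 150.0

150.0 DPS


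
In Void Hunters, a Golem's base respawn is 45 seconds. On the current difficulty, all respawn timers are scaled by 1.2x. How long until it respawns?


Respawn time = base * multiplier
= 45 * 1.2
= 54.0 seconds

54.0 seconds


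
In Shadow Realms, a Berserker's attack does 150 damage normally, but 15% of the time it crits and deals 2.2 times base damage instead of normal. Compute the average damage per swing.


E[dmg] = base * (1 + crit_chance * (crit_mult - 1))
cc as decimal = 15/100 = 0.15
cm - 1 = 2.2 - 1 = 1.2
Bonus factor = 0.15 * 1.2 = 0.18
Total multiplier = 1 + 0.18 = 1.18
Expected damage = 150 * 1.18 = 177.00

177.00 damage


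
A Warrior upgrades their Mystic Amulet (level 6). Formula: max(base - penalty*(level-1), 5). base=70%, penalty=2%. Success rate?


raw_rate = 70 - 2 * (6 - 1)
= 70 - 2 * 5
= 70 - 10
= 60
Apply floor: max(60, 5) = 60%

60%


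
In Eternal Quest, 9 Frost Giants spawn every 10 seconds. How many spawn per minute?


Spawns per minute = count * (60 / interval)
= 9 * (60 / 10)
= 9 * 6.0
= 54.0

54.0 per minute


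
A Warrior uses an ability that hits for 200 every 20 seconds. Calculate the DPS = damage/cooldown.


DPS = damage / cooldown
= 200 / 20
= 10.00

10.00 DPS


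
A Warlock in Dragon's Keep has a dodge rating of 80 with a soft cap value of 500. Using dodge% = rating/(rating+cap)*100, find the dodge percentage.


dodge% = 80 / (80 + 500) * 100
= 80 / 580 * 100
= 0.137931 * 100
= 13.79%

13.79%


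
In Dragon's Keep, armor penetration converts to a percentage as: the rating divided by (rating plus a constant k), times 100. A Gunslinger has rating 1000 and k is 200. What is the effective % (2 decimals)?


effective% = rating / (rating + k) * 100
= 1000 / (1000 + 200) * 100
= 1000 / 1200 * 100
= 0.833333 * 100
= 83.33%

83.33%


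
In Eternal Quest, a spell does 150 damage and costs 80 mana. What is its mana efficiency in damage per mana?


Efficiency = damage / mana
= 150 / 80
= 1.88

1.88 dmg/mana


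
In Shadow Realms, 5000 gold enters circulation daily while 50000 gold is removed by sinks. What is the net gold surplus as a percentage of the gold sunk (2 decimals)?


Net gold = 5000 - 50000 = -45000
Inflation rate = net / sunk * 100 = -45000 / 50000 * 100
= -0.9 * 100
= -90.00%

-90.00%


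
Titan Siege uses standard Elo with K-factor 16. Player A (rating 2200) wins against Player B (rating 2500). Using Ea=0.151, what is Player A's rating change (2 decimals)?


Elo update: delta = K * (S - Ea), where S = 1 (wins)
S - Ea = 1 - 0.151 = 0.849
Rating change = 16 * 0.849
= 13.58

13.58 rating points


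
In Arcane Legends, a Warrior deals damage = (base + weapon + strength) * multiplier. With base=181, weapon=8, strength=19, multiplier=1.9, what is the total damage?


Sum base + weapon + str = 181 + 8 + 19 = 208
Multiply by 1.9:
208 * 1.9 = 395.2

395.2 damage


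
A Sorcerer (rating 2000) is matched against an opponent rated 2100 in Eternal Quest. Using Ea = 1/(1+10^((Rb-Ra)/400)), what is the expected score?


Elo expected score: Ea = 1/(1 + 10^((Rb-Ra)/400))
Rb - Ra = 2100 - 2000 = 100
(Rb-Ra)/400 = 100/400 = 0.25
10^0.25 = 1.778279
Ea = 1/(1 + 1.778279) = 1/2.778279 = 0.3599

0.3599


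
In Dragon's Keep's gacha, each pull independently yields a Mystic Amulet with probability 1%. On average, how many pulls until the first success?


Expected pulls for a geometric distribution = 1/p = 100 / rate%
= 100 / 1
= 100.0

100.0 pulls


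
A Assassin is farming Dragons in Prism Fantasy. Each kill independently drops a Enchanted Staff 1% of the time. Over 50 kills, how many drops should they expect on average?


Expected drops = kills * (drop_rate / 100)
= 50 * (1 / 100)
= 50 * 0.01
= 0.5

0.5 drops


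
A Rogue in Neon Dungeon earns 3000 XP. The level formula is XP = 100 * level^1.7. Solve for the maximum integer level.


XP = 100 * level^1.7, so level = (XP / 100)^(1/1.7)
= (3000 / 100)^(1/1.7)
= 30.0^0.5882
= 7.3943
Floor: level = 7

level 7


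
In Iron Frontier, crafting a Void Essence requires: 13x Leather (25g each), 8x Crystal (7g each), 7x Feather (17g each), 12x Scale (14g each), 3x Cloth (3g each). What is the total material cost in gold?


Cost breakdown:
  Leather: 13 * 25 = 325
  Crystal: 8 * 7 = 56
  Feather: 7 * 17 = 119
  Scale: 12 * 14 = 168
  Cloth: 3 * 3 = 9
Total = 325 + 56 + 119 + 168 + 9 = 677

677 gold


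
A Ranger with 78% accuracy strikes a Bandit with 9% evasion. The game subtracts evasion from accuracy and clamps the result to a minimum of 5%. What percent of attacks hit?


accuracy - evasion = 78 - 9 = 69
Apply floor: max(69, 5) = 69
Hit chance = 69%

69%


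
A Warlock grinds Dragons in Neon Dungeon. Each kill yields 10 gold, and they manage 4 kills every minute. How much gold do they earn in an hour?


Gold per minute = 10 * 4 = 40
Gold per hour = 40 * 60 = 2400

2400 gold/hour


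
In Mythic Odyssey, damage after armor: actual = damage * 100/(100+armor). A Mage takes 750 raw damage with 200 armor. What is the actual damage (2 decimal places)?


actual = 750 * 100 / (100 + 200)
= 750 * 100 / 300
= 75000 / 300
= 250.00

250.00 damage


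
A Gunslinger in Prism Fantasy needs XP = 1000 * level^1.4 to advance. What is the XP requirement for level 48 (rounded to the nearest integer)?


XP = 1000 * level^1.4
Substitute level = 48:
XP = 1000 * 48^1.4
= 1000 * 225.8072
= 225807

225807 XP


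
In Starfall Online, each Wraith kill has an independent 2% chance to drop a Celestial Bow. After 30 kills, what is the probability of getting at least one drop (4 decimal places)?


P(at least one) = 1 - P(none) = 1 - (1-p)^n
p = 2/100 = 0.02
1 - p = 0.98
(1 - p)^30 = 0.98^30 = 0.545484
P(at least one) = 1 - 0.545484 = 0.4545

0.4545


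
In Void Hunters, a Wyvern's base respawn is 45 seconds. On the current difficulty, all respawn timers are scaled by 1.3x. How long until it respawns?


Respawn time = base * multiplier
= 45 * 1.3
= 58.5 seconds

58.5 seconds


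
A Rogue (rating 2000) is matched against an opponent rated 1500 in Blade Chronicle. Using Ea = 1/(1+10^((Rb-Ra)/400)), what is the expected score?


Elo expected score: Ea = 1/(1 + 10^((Rb-Ra)/400))
Rb - Ra = 1500 - 2000 = -500
(Rb-Ra)/400 = -500/400 = -1.25
10^-1.25 = 0.056234
Ea = 1/(1 + 0.056234) = 1/1.056234 = 0.9468

0.9468


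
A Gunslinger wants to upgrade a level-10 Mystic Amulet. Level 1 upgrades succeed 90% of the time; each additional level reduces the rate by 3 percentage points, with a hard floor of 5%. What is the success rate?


raw_rate = 90 - 3 * (10 - 1)
= 90 - 3 * 9
= 90 - 27
= 63
Apply floor: max(63, 5) = 63%

63%


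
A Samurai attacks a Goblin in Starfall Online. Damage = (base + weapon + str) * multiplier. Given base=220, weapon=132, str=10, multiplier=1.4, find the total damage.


Sum base + weapon + str = 220 + 132 + 10 = 362
Multiply by 1.4:
362 * 1.4 = 506.8

506.8 damage


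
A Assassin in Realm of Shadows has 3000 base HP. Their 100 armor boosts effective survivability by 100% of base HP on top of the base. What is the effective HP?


EHP = 3000 * (1 + 100/100)
= 3000 * (1 + 1.0)
= 3000 * 2.0
= 6000.0

6000.0 EHP


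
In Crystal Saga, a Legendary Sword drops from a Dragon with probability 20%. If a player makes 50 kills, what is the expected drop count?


Expected drops = kills * (drop_rate / 100)
= 50 * (20 / 100)
= 50 * 0.2
= 10.0

10.0 drops


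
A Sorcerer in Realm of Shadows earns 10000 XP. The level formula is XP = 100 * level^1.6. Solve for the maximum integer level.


XP = 100 * level^1.6, so level = (XP / 100)^(1/1.6)
= (10000 / 100)^(1/1.6)
= 100.0^0.625
= 17.7828
Floor: level = 17

level 17


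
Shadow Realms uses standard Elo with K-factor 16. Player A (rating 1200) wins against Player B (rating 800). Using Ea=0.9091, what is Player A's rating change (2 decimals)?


Elo update: delta = K * (S - Ea), where S = 1 (wins)
S - Ea = 1 - 0.9091 = 0.0909
Rating change = 16 * 0.0909
= 1.45

1.45 rating points


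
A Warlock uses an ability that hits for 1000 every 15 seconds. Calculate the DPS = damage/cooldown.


DPS = damage / cooldown
= 1000 / 15
= 66.67

66.67 DPS


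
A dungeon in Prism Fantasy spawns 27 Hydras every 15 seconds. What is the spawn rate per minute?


Spawns per minute = count * (60 / interval)
= 27 * (60 / 15)
= 27 * 4.0
= 108.0

108.0 per minute


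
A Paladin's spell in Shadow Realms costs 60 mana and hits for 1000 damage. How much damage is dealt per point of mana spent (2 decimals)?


Efficiency = damage / mana
= 1000 / 60
= 16.67

16.67 dmg/mana


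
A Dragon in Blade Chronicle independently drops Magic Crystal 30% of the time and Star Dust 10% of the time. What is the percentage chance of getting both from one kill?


For independent events, P(both) = P(A) * P(B)
= 30% * 10%
= 300 / 100 %
= 3.0%

3.0%


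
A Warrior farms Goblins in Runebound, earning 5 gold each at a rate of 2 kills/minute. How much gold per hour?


Gold per minute = 5 * 2 = 10
Gold per hour = 10 * 60 = 600

600 gold/hour


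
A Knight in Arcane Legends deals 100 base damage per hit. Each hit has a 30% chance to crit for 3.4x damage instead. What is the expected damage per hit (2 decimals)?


E[dmg] = base * (1 + crit_chance * (crit_mult - 1))
cc as decimal = 30/100 = 0.3
cm - 1 = 3.4 - 1 = 2.4
Bonus factor = 0.3 * 2.4 = 0.72
Total multiplier = 1 + 0.72 = 1.72
Expected damage = 100 * 1.72 = 172.00

172.00 damage


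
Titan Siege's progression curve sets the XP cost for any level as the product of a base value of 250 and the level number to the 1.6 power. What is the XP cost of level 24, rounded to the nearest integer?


XP = 250 * level^1.6
Substitute level = 24:
XP = 250 * 24^1.6
= 250 * 161.5615
= 40390

40390 XP


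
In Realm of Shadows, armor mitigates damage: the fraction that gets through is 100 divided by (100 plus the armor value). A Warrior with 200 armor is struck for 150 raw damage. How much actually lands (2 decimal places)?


actual = 150 * 100 / (100 + 200)
= 150 * 100 / 300
= 15000 / 300
= 50.00

50.00 damage


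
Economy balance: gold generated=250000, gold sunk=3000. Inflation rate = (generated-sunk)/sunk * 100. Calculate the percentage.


Net gold = 250000 - 3000 = 247000
Inflation rate = net / sunk * 100 = 247000 / 3000 * 100
= 82.333333 * 100
= 8233.33%

8233.33%


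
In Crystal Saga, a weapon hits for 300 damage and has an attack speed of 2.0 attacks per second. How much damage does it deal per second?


DPS = damage * attack_speed
= 300 * 2.0
= 600.0

600.0 DPS


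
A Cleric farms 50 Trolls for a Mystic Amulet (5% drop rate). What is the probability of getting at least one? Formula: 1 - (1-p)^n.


P(at least one) = 1 - P(none) = 1 - (1-p)^n
p = 5/100 = 0.05
1 - p = 0.95
(1 - p)^50 = 0.95^50 = 0.076945
P(at least one) = 1 - 0.076945 = 0.9231

0.9231


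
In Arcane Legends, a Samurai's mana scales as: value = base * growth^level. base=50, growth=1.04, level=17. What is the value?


value = base * growth^level
= 50 * 1.04^17
= 50 * 1.9479
= 97.40

97.40 mana


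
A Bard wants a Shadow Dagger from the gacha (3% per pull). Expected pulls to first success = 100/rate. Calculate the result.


Expected pulls for a geometric distribution = 1/p = 100 / rate%
= 100 / 3
= 33.33

33.33 pulls


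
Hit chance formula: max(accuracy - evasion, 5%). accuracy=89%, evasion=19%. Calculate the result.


accuracy - evasion = 89 - 19 = 70
Apply floor: max(70, 5) = 70
Hit chance = 70%

70%


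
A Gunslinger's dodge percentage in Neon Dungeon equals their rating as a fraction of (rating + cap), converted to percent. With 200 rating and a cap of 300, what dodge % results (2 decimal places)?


dodge% = 200 / (200 + 300) * 100
= 200 / 500 * 100
= 0.4 * 100
= 40.00%

40.00%


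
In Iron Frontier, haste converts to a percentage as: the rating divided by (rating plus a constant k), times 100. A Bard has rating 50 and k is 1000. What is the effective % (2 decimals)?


effective% = rating / (rating + k) * 100
= 50 / (50 + 1000) * 100
= 50 / 1050 * 100
= 0.047619 * 100
= 4.76%

4.76%


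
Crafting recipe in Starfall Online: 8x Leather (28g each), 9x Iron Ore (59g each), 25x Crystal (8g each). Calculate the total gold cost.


Cost breakdown:
  Leather: 8 * 28 = 224
  Iron Ore: 9 * 59 = 531
  Crystal: 25 * 8 = 200
Total = 224 + 531 + 200 = 955

955 gold


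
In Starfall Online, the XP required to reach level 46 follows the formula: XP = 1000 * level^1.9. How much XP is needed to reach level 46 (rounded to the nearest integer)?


XP = 1000 * level^1.9
Substitute level = 46:
XP = 1000 * 46^1.9
= 1000 * 1442.9121
= 1442912

1442912 XP


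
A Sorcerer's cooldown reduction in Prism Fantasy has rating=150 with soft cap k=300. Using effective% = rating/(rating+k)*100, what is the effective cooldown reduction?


effective% = rating / (rating + k) * 100
= 150 / (150 + 300) * 100
= 150 / 450 * 100
= 0.333333 * 100
= 33.33%

33.33%


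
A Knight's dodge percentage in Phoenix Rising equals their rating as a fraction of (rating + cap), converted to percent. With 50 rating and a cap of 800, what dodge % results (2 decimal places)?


dodge% = 50 / (50 + 800) * 100
= 50 / 850 * 100
= 0.058824 * 100
= 5.88%

5.88%


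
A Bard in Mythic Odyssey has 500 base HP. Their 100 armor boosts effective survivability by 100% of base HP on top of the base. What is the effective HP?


EHP = 500 * (1 + 100/100)
= 500 * (1 + 1.0)
= 500 * 2.0
= 1000.0

1000.0 EHP


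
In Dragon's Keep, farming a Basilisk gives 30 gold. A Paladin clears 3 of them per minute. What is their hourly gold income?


Gold per minute = 30 * 3 = 90
Gold per hour = 90 * 60 = 5400

5400 gold/hour


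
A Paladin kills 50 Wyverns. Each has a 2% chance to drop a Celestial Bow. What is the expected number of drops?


Expected drops = kills * (drop_rate / 100)
= 50 * (2 / 100)
= 50 * 0.02
= 1.0

1.0 drops


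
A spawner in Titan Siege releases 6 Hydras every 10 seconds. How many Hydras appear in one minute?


Spawns per minute = count * (60 / interval)
= 6 * (60 / 10)
= 6 * 6.0
= 36.0

36.0 per minute


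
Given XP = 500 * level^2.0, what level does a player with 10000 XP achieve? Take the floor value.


XP = 500 * level^2.0, so level = (XP / 500)^(1/2.0)
= (10000 / 500)^(1/2.0)
= 20.0^0.5
= 4.4721
Floor: level = 4

level 4


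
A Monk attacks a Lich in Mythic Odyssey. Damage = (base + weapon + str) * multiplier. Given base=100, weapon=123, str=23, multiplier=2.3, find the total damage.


Sum base + weapon + str = 100 + 123 + 23 = 246
Multiply by 2.3:
246 * 2.3 = 565.8

565.8 damage


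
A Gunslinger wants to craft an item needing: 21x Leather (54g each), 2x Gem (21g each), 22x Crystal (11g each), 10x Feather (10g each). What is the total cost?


Cost breakdown:
  Leather: 21 * 54 = 1134
  Gem: 2 * 21 = 42
  Crystal: 22 * 11 = 242
  Feather: 10 * 10 = 100
Total = 1134 + 42 + 242 + 100 = 1518

1518 gold


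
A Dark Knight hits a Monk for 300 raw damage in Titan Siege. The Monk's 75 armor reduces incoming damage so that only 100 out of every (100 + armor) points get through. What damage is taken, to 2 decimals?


actual = 300 * 100 / (100 + 75)
= 300 * 100 / 175
= 30000 / 175
= 171.43

171.43 damage


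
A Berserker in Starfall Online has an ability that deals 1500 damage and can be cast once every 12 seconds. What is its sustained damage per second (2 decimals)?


DPS = damage / cooldown
= 1500 / 12
= 125.00

125.00 DPS


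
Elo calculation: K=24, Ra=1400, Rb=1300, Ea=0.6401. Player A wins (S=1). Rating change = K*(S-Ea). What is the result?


Elo update: delta = K * (S - Ea), where S = 1 (wins)
S - Ea = 1 - 0.6401 = 0.3599
Rating change = 24 * 0.3599
= 8.64

8.64 rating points


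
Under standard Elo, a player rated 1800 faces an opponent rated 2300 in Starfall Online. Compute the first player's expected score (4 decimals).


Elo expected score: Ea = 1/(1 + 10^((Rb-Ra)/400))
Rb - Ra = 2300 - 1800 = 500
(Rb-Ra)/400 = 500/400 = 1.25
10^1.25 = 17.782794
Ea = 1/(1 + 17.782794) = 1/18.782794 = 0.0532

0.0532


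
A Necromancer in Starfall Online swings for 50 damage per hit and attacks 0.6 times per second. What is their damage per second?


DPS = damage * attack_speed
= 50 * 0.6
= 30.0

30.0 DPS


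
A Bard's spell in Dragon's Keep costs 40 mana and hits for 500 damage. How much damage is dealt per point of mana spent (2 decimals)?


Efficiency = damage / mana
= 500 / 40
= 12.50

12.50 dmg/mana


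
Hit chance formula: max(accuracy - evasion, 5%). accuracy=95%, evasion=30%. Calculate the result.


accuracy - evasion = 95 - 30 = 65
Apply floor: max(65, 5) = 65
Hit chance = 65%

65%


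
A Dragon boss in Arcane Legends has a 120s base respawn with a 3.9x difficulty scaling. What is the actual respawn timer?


Respawn time = base * multiplier
= 120 * 3.9
= 468.0 seconds

468.0 seconds


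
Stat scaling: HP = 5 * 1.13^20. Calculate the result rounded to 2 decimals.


value = base * growth^level
= 5 * 1.13^20
= 5 * 11.523088
= 57.62

57.62 HP


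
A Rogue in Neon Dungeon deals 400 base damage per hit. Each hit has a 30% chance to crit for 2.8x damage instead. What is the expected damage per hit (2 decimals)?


E[dmg] = base * (1 + crit_chance * (crit_mult - 1))
cc as decimal = 30/100 = 0.3
cm - 1 = 2.8 - 1 = 1.8
Bonus factor = 0.3 * 1.8 = 0.54
Total multiplier = 1 + 0.54 = 1.54
Expected damage = 400 * 1.54 = 616.00

616.00 damage


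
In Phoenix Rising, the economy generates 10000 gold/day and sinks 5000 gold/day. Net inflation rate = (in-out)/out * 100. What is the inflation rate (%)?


Net gold = 10000 - 5000 = 5000
Inflation rate = net / sunk * 100 = 5000 / 5000 * 100
= 1.0 * 100
= 100.00%

100.00%


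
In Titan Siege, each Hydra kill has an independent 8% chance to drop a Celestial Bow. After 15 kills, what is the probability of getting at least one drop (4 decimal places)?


P(at least one) = 1 - P(none) = 1 - (1-p)^n
p = 8/100 = 0.08
1 - p = 0.92
(1 - p)^15 = 0.92^15 = 0.286297
P(at least one) = 1 - 0.286297 = 0.7137

0.7137


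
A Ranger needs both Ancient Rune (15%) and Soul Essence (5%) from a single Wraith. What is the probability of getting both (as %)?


For independent events, P(both) = P(A) * P(B)
= 15% * 5%
= 75 / 100 %
= 0.75%

0.75%


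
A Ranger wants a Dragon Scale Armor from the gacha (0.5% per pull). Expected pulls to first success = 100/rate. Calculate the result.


Expected pulls for a geometric distribution = 1/p = 100 / rate%
= 100 / 0.5
= 200.0

200.0 pulls


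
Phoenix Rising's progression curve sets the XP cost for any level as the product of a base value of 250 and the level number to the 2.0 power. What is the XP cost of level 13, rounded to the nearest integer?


XP = 250 * level^2.0
Substitute level = 13:
XP = 250 * 13^2.0
= 250 * 169.0
= 42250

42250 XP


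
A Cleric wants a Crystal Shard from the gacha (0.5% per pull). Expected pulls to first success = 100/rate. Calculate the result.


Expected pulls for a geometric distribution = 1/p = 100 / rate%
= 100 / 0.5
= 200.0

200.0 pulls


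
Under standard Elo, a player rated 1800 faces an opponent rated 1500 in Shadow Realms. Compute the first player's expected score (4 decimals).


Elo expected score: Ea = 1/(1 + 10^((Rb-Ra)/400))
Rb - Ra = 1500 - 1800 = -300
(Rb-Ra)/400 = -300/400 = -0.75
10^-0.75 = 0.177828
Ea = 1/(1 + 0.177828) = 1/1.177828 = 0.8490

0.8490


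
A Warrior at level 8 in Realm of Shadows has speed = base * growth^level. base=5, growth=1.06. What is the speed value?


value = base * growth^level
= 5 * 1.06^8
= 5 * 1.593848
= 7.97

7.97 speed


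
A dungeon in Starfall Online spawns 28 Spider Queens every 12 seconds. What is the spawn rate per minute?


Spawns per minute = count * (60 / interval)
= 28 * (60 / 12)
= 28 * 5.0
= 140.0

140.0 per minute


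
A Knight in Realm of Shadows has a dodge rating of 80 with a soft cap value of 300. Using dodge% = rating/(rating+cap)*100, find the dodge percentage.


dodge% = 80 / (80 + 300) * 100
= 80 / 380 * 100
= 0.210526 * 100
= 21.05%

21.05%


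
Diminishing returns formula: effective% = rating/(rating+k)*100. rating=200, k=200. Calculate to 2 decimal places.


effective% = rating / (rating + k) * 100
= 200 / (200 + 200) * 100
= 200 / 400 * 100
= 0.5 * 100
= 50.00%

50.00%


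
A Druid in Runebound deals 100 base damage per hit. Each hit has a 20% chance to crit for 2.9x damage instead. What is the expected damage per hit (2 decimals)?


E[dmg] = base * (1 + crit_chance * (crit_mult - 1))
cc as decimal = 20/100 = 0.2
cm - 1 = 2.9 - 1 = 1.9
Bonus factor = 0.2 * 1.9 = 0.38
Total multiplier = 1 + 0.38 = 1.38
Expected damage = 100 * 1.38 = 138.00

138.00 damage


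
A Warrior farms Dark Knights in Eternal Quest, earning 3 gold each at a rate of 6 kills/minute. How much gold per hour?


Gold per minute = 3 * 6 = 18
Gold per hour = 18 * 60 = 1080

1080 gold/hour


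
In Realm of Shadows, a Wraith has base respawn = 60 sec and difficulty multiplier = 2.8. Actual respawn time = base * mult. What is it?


Respawn time = base * multiplier
= 60 * 2.8
= 168.0 seconds

168.0 seconds


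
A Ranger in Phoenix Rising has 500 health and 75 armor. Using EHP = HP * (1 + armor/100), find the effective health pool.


EHP = 500 * (1 + 75/100)
= 500 * (1 + 0.75)
= 500 * 1.75
= 875.0

875.0 EHP


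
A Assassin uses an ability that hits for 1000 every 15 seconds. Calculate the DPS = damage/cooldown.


DPS = damage / cooldown
= 1000 / 15
= 66.67

66.67 DPS


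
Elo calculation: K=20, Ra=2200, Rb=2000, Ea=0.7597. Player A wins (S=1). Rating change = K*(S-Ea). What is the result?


Elo update: delta = K * (S - Ea), where S = 1 (wins)
S - Ea = 1 - 0.7597 = 0.2403
Rating change = 20 * 0.2403
= 4.81

4.81 rating points


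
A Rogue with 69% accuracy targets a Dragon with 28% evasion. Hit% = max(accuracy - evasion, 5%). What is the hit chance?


accuracy - evasion = 69 - 28 = 41
Apply floor: max(41, 5) = 41
Hit chance = 41%

41%


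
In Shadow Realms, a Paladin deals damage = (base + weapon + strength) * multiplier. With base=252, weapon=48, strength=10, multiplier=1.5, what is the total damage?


Sum base + weapon + str = 252 + 48 + 10 = 310
Multiply by 1.5:
310 * 1.5 = 465.0

465.0 damage


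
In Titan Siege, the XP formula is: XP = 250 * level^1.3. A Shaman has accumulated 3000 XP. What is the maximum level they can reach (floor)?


XP = 250 * level^1.3, so level = (XP / 250)^(1/1.3)
= (3000 / 250)^(1/1.3)
= 12.0^0.7692
= 6.763
Floor: level = 6

level 6


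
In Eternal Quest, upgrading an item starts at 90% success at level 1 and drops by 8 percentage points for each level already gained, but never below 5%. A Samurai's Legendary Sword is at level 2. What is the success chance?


raw_rate = 90 - 8 * (2 - 1)
= 90 - 8 * 1
= 90 - 8
= 82
Apply floor: max(82, 5) = 82%

82%


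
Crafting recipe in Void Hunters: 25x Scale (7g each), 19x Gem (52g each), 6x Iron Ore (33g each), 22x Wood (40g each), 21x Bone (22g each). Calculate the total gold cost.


Cost breakdown:
  Scale: 25 * 7 = 175
  Gem: 19 * 52 = 988
  Iron Ore: 6 * 33 = 198
  Wood: 22 * 40 = 880
  Bone: 21 * 22 = 462
Total = 175 + 988 + 198 + 880 + 462 = 2703

2703 gold


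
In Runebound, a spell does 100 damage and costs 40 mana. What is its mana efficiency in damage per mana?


Efficiency = damage / mana
= 100 / 40
= 2.50

2.50 dmg/mana


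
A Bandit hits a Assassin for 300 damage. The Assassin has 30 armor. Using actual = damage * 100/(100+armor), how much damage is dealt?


actual = 300 * 100 / (100 + 30)
= 300 * 100 / 130
= 30000 / 130
= 230.77

230.77 damage


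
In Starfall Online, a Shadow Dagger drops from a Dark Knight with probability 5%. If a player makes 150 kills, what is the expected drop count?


Expected drops = kills * (drop_rate / 100)
= 150 * (5 / 100)
= 150 * 0.05
= 7.5

7.5 drops


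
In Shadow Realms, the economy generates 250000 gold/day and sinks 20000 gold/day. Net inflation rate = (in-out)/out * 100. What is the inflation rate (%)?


Net gold = 250000 - 20000 = 230000
Inflation rate = net / sunk * 100 = 230000 / 20000 * 100
= 11.5 * 100
= 1150.00%

1150.00%


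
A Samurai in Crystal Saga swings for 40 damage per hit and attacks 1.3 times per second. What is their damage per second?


DPS = damage * attack_speed
= 40 * 1.3
= 52.0

52.0 DPS


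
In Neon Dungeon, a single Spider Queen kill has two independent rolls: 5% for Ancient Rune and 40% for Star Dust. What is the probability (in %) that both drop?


For independent events, P(both) = P(A) * P(B)
= 5% * 40%
= 200 / 100 %
= 2.0%

2.0%


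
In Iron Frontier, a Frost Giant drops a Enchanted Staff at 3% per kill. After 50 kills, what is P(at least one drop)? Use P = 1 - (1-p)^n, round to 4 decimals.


P(at least one) = 1 - P(none) = 1 - (1-p)^n
p = 3/100 = 0.03
1 - p = 0.97
(1 - p)^50 = 0.97^50 = 0.218065
P(at least one) = 1 - 0.218065 = 0.7819

0.7819


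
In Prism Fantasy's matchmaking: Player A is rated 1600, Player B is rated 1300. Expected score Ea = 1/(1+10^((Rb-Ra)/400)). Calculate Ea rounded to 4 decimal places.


Elo expected score: Ea = 1/(1 + 10^((Rb-Ra)/400))
Rb - Ra = 1300 - 1600 = -300
(Rb-Ra)/400 = -300/400 = -0.75
10^-0.75 = 0.177828
Ea = 1/(1 + 0.177828) = 1/1.177828 = 0.8490

0.8490


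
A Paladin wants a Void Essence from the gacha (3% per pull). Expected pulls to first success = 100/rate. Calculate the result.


Expected pulls for a geometric distribution = 1/p = 100 / rate%
= 100 / 3
= 33.33

33.33 pulls


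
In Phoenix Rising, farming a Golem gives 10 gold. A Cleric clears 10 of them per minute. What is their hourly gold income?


Gold per minute = 10 * 10 = 100
Gold per hour = 100 * 60 = 6000

6000 gold/hour


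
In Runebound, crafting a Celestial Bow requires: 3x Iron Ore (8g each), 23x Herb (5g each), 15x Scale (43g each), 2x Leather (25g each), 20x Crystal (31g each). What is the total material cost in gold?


Cost breakdown:
  Iron Ore: 3 * 8 = 24
  Herb: 23 * 5 = 115
  Scale: 15 * 43 = 645
  Leather: 2 * 25 = 50
  Crystal: 20 * 31 = 620
Total = 24 + 115 + 645 + 50 + 620 = 1454

1454 gold


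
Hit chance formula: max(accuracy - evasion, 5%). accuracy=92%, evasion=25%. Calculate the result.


accuracy - evasion = 92 - 25 = 67
Apply floor: max(67, 5) = 67
Hit chance = 67%

67%


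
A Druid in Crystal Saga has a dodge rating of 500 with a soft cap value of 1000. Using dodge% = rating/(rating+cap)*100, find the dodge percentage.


dodge% = 500 / (500 + 1000) * 100
= 500 / 1500 * 100
= 0.333333 * 100
= 33.33%

33.33%


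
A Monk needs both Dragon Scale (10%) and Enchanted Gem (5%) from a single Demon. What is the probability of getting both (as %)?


For independent events, P(both) = P(A) * P(B)
= 10% * 5%
= 50 / 100 %
= 0.5%

0.5%


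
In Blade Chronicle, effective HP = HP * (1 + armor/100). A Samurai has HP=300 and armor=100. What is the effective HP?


EHP = 300 * (1 + 100/100)
= 300 * (1 + 1.0)
= 300 * 2.0
= 600.0

600.0 EHP


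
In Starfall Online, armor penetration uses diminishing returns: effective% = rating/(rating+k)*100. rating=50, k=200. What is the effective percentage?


effective% = rating / (rating + k) * 100
= 50 / (50 + 200) * 100
= 50 / 250 * 100
= 0.2 * 100
= 20.00%

20.00%


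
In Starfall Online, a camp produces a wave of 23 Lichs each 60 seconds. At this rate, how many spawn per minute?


Spawns per minute = count * (60 / interval)
= 23 * (60 / 60)
= 23 * 1.0
= 23.0

23.0 per minute


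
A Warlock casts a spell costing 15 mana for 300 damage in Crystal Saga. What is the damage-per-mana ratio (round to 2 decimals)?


Efficiency = damage / mana
= 300 / 15
= 20.00

20.00 dmg/mana


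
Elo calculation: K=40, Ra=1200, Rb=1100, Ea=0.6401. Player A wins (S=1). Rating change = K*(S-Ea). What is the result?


Elo update: delta = K * (S - Ea), where S = 1 (wins)
S - Ea = 1 - 0.6401 = 0.3599
Rating change = 40 * 0.3599
= 14.40

14.40 rating points


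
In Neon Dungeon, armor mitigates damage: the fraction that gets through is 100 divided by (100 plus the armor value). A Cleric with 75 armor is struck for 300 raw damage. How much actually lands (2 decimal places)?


actual = 300 * 100 / (100 + 75)
= 300 * 100 / 175
= 30000 / 175
= 171.43

171.43 damage


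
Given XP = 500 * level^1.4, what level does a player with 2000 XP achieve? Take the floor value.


XP = 500 * level^1.4, so level = (XP / 500)^(1/1.4)
= (2000 / 500)^(1/1.4)
= 4.0^0.7143
= 2.6918
Floor: level = 2

level 2


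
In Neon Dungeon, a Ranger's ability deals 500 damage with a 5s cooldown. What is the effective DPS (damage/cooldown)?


DPS = damage / cooldown
= 500 / 5
= 100.00

100.00 DPS
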